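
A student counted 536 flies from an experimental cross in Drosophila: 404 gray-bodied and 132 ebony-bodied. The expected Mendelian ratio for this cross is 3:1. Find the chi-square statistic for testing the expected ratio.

0.040

Total ratio parts = 4. Expected numbers out of 536:
  gray-bodied: 536 × 3/4 = 402
  ebony-bodied: 536 × 1/4 = 134
χ² = Σ (O − E)² / E
  gray-bodied: (404 − 402)² / 402 = 0.0100
  ebony-bodied: (132 − 134)² / 134 = 0.0299
χ² = 0.0100 + 0.0299 = 0.0399 ≈ 0.040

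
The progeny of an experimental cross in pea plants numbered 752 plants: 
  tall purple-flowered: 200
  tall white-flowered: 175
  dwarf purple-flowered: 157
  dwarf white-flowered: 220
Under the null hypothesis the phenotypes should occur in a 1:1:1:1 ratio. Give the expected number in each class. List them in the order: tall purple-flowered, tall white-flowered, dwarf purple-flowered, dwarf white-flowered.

188, 188, 188, 188

Under the 1:1:1:1 hypothesis (Σ ratio = 4, N = 752):
  tall purple-flowered: 752 × 1/4 = 188
  tall white-flowered: 752 × 1/4 = 188
  dwarf purple-flowered: 752 × 1/4 = 188
  dwarf white-flowered: 752 × 1/4 = 188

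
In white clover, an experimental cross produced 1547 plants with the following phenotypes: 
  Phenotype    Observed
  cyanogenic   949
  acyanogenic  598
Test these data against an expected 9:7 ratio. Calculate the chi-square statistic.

Expected counts for N = 1547 under a 9:7 ratio (total parts = 16):
  cyanogenic: 1547 × 9/16 = 870.1875
  acyanogenic: 1547 × 7/16 = 676.8125
χ² = Σ (O − E)² / E
  cyanogenic: (949 − 870.1875)² / 870.1875 = 7.1380
  acyanogenic: (598 − 676.8125)² / 676.8125 = 9.1774
χ² = 7.1380 + 9.1774 = 16.3154 ≈ 16.315

16.315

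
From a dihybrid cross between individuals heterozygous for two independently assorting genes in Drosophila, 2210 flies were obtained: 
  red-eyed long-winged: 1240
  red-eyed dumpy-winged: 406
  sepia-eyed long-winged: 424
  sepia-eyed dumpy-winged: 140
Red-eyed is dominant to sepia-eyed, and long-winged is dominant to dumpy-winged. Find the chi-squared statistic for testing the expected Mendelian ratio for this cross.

0.426

A dihybrid F₂ with independent assortment and complete dominance at both loci gives a 9:3:3:1 phenotypic ratio.
Expected counts for N = 2210 under a 9:3:3:1 ratio (total parts = 16):
  red-eyed long-winged: 2210 × 9/16 = 1243.125
  red-eyed dumpy-winged: 2210 × 3/16 = 414.375
  sepia-eyed long-winged: 2210 × 3/16 = 414.375
  sepia-eyed dumpy-winged: 2210 × 1/16 = 138.125
χ² = Σ (O − E)² / E
  red-eyed long-winged: (1240 − 1243.125)² / 1243.125 = 0.0079
  red-eyed dumpy-winged: (406 − 414.375)² / 414.375 = 0.1693
  sepia-eyed long-winged: (424 − 414.375)² / 414.375 = 0.2236
  sepia-eyed dumpy-winged: (140 − 138.125)² / 138.125 = 0.0255
χ² = 0.0079 + 0.1693 + 0.2236 + 0.0255 = 0.4263 ≈ 0.426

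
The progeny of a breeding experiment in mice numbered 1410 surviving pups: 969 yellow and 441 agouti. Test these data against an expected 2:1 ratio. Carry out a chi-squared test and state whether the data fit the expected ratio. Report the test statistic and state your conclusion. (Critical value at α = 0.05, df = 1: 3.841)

2.684; consistent

The 2:1 ratio has 3 parts, so with N = 1410 the expected counts are:
  yellow: 1410 × 2/3 = 940
  agouti: 1410 × 1/3 = 470
χ² = Σ (O − E)² / E
  yellow: (969 − 940)² / 940 = 0.8947
  agouti: (441 − 470)² / 470 = 1.7894
χ² = 0.8947 + 1.7894 = 2.6841 ≈ 2.684
Degrees of freedom = 2 − 1 = 1; critical value at α = 0.05 is 3.841.
Since 2.684 < 3.841, we fail to reject the null hypothesis — the data are consistent with the 2:1 ratio.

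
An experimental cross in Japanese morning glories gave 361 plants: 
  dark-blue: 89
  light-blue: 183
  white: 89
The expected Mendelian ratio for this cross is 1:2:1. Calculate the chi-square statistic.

Expected counts for N = 361 under a 1:2:1 ratio (total parts = 4):
  dark-blue: 361 × 1/4 = 90.25
  light-blue: 361 × 2/4 = 180.5
  white: 361 × 1/4 = 90.25
χ² = Σ (O − E)² / E
  dark-blue: (89 − 90.25)² / 90.25 = 0.0173
  light-blue: (183 − 180.5)² / 180.5 = 0.0346
  white: (89 − 90.25)² / 90.25 = 0.0173
χ² = 0.0173 + 0.0346 + 0.0173 = 0.0692 ≈ 0.069

0.069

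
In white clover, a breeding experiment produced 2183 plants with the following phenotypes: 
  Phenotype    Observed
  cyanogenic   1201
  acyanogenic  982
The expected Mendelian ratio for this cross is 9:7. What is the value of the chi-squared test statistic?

1.351

The 9:7 ratio has 16 parts, so with N = 2183 the expected counts are:
  cyanogenic: 2183 × 9/16 = 1227.9375
  acyanogenic: 2183 × 7/16 = 955.0625
χ² = Σ (O − E)² / E
  cyanogenic: (1201 − 1227.9375)² / 1227.9375 = 0.5909
  acyanogenic: (982 − 955.0625)² / 955.0625 = 0.7598
χ² = 0.5909 + 0.7598 = 1.3507 ≈ 1.351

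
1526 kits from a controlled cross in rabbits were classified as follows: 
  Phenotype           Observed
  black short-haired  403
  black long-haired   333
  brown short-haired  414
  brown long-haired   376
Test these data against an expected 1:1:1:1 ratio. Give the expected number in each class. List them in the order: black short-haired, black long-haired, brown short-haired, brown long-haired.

Under the 1:1:1:1 hypothesis (Σ ratio = 4, N = 1526):
  black short-haired: 1526 × 1/4 = 381.5
  black long-haired: 1526 × 1/4 = 381.5
  brown short-haired: 1526 × 1/4 = 381.5
  brown long-haired: 1526 × 1/4 = 381.5

381.5, 381.5, 381.5, 381.5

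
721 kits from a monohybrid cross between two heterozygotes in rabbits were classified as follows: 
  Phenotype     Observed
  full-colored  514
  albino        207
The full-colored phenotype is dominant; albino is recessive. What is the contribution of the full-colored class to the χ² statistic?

For a monohybrid cross between heterozygotes with complete dominance, the expected phenotypic ratio is 3:1.
The 3:1 ratio has 4 parts, so with N = 721 the expected counts are:
  full-colored: 721 × 3/4 = 540.75
  albino: 721 × 1/4 = 180.25
Contribution of full-colored: (514 − 540.75)² / 540.75 = 1.3233

1.323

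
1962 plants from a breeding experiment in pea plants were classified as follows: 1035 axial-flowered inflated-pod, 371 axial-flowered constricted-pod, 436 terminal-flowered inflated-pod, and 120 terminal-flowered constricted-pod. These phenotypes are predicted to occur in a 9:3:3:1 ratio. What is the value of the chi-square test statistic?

16.966

The 9:3:3:1 ratio has 16 parts, so with N = 1962 the expected counts are:
  axial-flowered inflated-pod: 1962 × 9/16 = 1103.625
  axial-flowered constricted-pod: 1962 × 3/16 = 367.875
  terminal-flowered inflated-pod: 1962 × 3/16 = 367.875
  terminal-flowered constricted-pod: 1962 × 1/16 = 122.625
χ² = Σ (O − E)² / E
  axial-flowered inflated-pod: (1035 − 1103.625)² / 1103.625 = 4.2672
  axial-flowered constricted-pod: (371 − 367.875)² / 367.875 = 0.0265
  terminal-flowered inflated-pod: (436 − 367.875)² / 367.875 = 12.6157
  terminal-flowered constricted-pod: (120 − 122.625)² / 122.625 = 0.0562
χ² = 4.2672 + 0.0265 + 12.6157 + 0.0562 = 16.9656 ≈ 16.966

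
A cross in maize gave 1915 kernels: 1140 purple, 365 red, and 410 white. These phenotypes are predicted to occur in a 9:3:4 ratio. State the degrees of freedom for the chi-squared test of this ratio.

A goodness-of-fit test with 3 phenotype classes has df = 3 − 1 = 2.

2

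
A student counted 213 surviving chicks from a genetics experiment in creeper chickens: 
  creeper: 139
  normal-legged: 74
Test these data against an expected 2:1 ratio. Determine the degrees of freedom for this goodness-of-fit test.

A goodness-of-fit test with 2 phenotype classes has df = 2 − 1 = 1.

1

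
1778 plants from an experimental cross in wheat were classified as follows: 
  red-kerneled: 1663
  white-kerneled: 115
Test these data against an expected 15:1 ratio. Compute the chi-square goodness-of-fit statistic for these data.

0.144

Total ratio parts = 16. Expected numbers out of 1778:
  red-kerneled: 1778 × 15/16 = 1666.875
  white-kerneled: 1778 × 1/16 = 111.125
χ² = Σ (O − E)² / E
  red-kerneled: (1663 − 1666.875)² / 1666.875 = 0.0090
  white-kerneled: (115 − 111.125)² / 111.125 = 0.1351
χ² = 0.0090 + 0.1351 = 0.1441 ≈ 0.144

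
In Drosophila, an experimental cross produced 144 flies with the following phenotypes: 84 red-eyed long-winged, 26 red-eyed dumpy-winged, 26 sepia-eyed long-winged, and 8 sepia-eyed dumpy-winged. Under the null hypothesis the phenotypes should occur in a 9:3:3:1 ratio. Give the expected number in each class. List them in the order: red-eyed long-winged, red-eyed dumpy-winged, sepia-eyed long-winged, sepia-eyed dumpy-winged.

81, 27, 27, 9

Under the 9:3:3:1 hypothesis (Σ ratio = 16, N = 144):
  red-eyed long-winged: 144 × 9/16 = 81
  red-eyed dumpy-winged: 144 × 3/16 = 27
  sepia-eyed long-winged: 144 × 3/16 = 27
  sepia-eyed dumpy-winged: 144 × 1/16 = 9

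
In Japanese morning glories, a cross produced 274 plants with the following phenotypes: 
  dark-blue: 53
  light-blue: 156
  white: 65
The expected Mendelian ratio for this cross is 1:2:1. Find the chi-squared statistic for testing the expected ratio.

The 1:2:1 ratio has 4 parts, so with N = 274 the expected counts are:
  dark-blue: 274 × 1/4 = 68.5
  light-blue: 274 × 2/4 = 137
  white: 274 × 1/4 = 68.5
χ² = Σ (O − E)² / E
  dark-blue: (53 − 68.5)² / 68.5 = 3.5073
  light-blue: (156 − 137)² / 137 = 2.6350
  white: (65 − 68.5)² / 68.5 = 0.1788
χ² = 3.5073 + 2.6350 + 0.1788 = 6.3211 ≈ 6.321

6.321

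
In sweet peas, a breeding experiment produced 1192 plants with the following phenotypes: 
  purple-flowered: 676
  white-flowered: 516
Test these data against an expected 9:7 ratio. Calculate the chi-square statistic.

The 9:7 ratio has 16 parts, so with N = 1192 the expected counts are:
  purple-flowered: 1192 × 9/16 = 670.5
  white-flowered: 1192 × 7/16 = 521.5
χ² = Σ (O − E)² / E
  purple-flowered: (676 − 670.5)² / 670.5 = 0.0451
  white-flowered: (516 − 521.5)² / 521.5 = 0.0580
χ² = 0.0451 + 0.0580 = 0.1031 ≈ 0.103

0.103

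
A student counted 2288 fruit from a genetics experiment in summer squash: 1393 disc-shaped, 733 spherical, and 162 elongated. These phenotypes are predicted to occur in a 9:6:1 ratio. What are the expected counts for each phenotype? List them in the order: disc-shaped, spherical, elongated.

Expected counts for N = 2288 under a 9:6:1 ratio (total parts = 16):
  disc-shaped: 2288 × 9/16 = 1287
  spherical: 2288 × 6/16 = 858
  elongated: 2288 × 1/16 = 143

1287, 858, 143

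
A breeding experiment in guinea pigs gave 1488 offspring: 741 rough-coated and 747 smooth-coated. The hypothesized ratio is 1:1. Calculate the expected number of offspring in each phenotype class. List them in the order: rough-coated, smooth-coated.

Total ratio parts = 2. Expected numbers out of 1488:
  rough-coated: 1488 × 1/2 = 744
  smooth-coated: 1488 × 1/2 = 744

744, 744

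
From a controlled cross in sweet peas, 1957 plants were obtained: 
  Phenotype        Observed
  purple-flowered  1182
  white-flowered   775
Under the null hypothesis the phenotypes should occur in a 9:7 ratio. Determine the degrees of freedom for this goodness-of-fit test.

A goodness-of-fit test with 2 phenotype classes has df = 2 − 1 = 1.

1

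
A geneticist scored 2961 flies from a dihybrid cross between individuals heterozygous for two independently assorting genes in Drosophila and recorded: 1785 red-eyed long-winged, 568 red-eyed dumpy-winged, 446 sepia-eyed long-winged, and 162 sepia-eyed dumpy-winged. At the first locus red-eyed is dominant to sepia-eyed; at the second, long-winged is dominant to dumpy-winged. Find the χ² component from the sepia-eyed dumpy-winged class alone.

A dihybrid F₂ with independent assortment and complete dominance at both loci gives a 9:3:3:1 phenotypic ratio.
Expected counts for N = 2961 under a 9:3:3:1 ratio (total parts = 16):
  red-eyed long-winged: 2961 × 9/16 = 1665.5625
  red-eyed dumpy-winged: 2961 × 3/16 = 555.1875
  sepia-eyed long-winged: 2961 × 3/16 = 555.1875
  sepia-eyed dumpy-winged: 2961 × 1/16 = 185.0625
Contribution of sepia-eyed dumpy-winged: (162 − 185.0625)² / 185.0625 = 2.8741

2.874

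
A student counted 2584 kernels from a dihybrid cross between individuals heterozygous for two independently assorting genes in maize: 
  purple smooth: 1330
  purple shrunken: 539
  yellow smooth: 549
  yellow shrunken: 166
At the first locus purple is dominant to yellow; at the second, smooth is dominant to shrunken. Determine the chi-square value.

25.336

A dihybrid F₂ with independent assortment and complete dominance at both loci gives a 9:3:3:1 phenotypic ratio.
Under the 9:3:3:1 hypothesis (Σ ratio = 16, N = 2584):
  purple smooth: 2584 × 9/16 = 1453.5
  purple shrunken: 2584 × 3/16 = 484.5
  yellow smooth: 2584 × 3/16 = 484.5
  yellow shrunken: 2584 × 1/16 = 161.5
χ² = Σ (O − E)² / E
  purple smooth: (1330 − 1453.5)² / 1453.5 = 10.4935
  purple shrunken: (539 − 484.5)² / 484.5 = 6.1305
  yellow smooth: (549 − 484.5)² / 484.5 = 8.5867
  yellow shrunken: (166 − 161.5)² / 161.5 = 0.1254
χ² = 10.4935 + 6.1305 + 8.5867 + 0.1254 = 25.3361 ≈ 25.336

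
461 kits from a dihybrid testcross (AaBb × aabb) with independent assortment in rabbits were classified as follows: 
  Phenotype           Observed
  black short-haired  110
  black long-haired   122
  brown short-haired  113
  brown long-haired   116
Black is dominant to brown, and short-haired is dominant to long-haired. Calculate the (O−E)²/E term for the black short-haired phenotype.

0.239

A dihybrid testcross with independent assortment gives a 1:1:1:1 ratio.
Total ratio parts = 4. Expected numbers out of 461:
  black short-haired: 461 × 1/4 = 115.25
  black long-haired: 461 × 1/4 = 115.25
  brown short-haired: 461 × 1/4 = 115.25
  brown long-haired: 461 × 1/4 = 115.25
Contribution of black short-haired: (110 − 115.25)² / 115.25 = 0.2392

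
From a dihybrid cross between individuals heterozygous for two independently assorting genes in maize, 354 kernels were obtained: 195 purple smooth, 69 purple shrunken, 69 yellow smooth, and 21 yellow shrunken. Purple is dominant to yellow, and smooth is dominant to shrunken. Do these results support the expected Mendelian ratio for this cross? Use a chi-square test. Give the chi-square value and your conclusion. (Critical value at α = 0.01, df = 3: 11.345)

A dihybrid F₂ with independent assortment and complete dominance at both loci gives a 9:3:3:1 phenotypic ratio.
The 9:3:3:1 ratio has 16 parts, so with N = 354 the expected counts are:
  purple smooth: 354 × 9/16 = 199.125
  purple shrunken: 354 × 3/16 = 66.375
  yellow smooth: 354 × 3/16 = 66.375
  yellow shrunken: 354 × 1/16 = 22.125
χ² = Σ (O − E)² / E
  purple smooth: (195 − 199.125)² / 199.125 = 0.0855
  purple shrunken: (69 − 66.375)² / 66.375 = 0.1038
  yellow smooth: (69 − 66.375)² / 66.375 = 0.1038
  yellow shrunken: (21 − 22.125)² / 22.125 = 0.0572
χ² = 0.0855 + 0.1038 + 0.1038 + 0.0572 = 0.3503 ≈ 0.350
Degrees of freedom = 4 − 1 = 3; critical value at α = 0.01 is 11.345.
Since 0.350 < 11.345, we fail to reject the null hypothesis — the data are consistent with the 9:3:3:1 ratio.

0.350; consistent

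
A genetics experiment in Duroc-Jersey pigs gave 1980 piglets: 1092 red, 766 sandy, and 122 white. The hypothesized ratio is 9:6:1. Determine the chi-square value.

Expected counts for N = 1980 under a 9:6:1 ratio (total parts = 16):
  red: 1980 × 9/16 = 1113.75
  sandy: 1980 × 6/16 = 742.5
  white: 1980 × 1/16 = 123.75
χ² = Σ (O − E)² / E
  red: (1092 − 1113.75)² / 1113.75 = 0.4247
  sandy: (766 − 742.5)² / 742.5 = 0.7438
  white: (122 − 123.75)² / 123.75 = 0.0247
χ² = 0.4247 + 0.7438 + 0.0247 = 1.1932 ≈ 1.193

1.193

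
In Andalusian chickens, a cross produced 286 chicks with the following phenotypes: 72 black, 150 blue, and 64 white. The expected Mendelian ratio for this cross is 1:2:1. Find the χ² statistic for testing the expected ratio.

1.133

The 1:2:1 ratio has 4 parts, so with N = 286 the expected counts are:
  black: 286 × 1/4 = 71.5
  blue: 286 × 2/4 = 143
  white: 286 × 1/4 = 71.5
χ² = Σ (O − E)² / E
  black: (72 − 71.5)² / 71.5 = 0.0035
  blue: (150 − 143)² / 143 = 0.3427
  white: (64 − 71.5)² / 71.5 = 0.7867
χ² = 0.0035 + 0.3427 + 0.7867 = 1.1329 ≈ 1.133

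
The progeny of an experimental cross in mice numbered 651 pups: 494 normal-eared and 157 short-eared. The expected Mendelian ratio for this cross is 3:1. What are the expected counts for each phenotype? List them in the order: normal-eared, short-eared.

Expected counts for N = 651 under a 3:1 ratio (total parts = 4):
  normal-eared: 651 × 3/4 = 488.25
  short-eared: 651 × 1/4 = 162.75

488.25, 162.75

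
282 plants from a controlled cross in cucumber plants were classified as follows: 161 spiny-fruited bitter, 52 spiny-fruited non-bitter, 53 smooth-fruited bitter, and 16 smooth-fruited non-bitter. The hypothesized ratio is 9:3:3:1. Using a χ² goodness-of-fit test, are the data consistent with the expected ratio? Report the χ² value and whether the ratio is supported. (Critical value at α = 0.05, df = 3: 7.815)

0.200; consistent

The 9:3:3:1 ratio has 16 parts, so with N = 282 the expected counts are:
  spiny-fruited bitter: 282 × 9/16 = 158.625
  spiny-fruited non-bitter: 282 × 3/16 = 52.875
  smooth-fruited bitter: 282 × 3/16 = 52.875
  smooth-fruited non-bitter: 282 × 1/16 = 17.625
χ² = Σ (O − E)² / E
  spiny-fruited bitter: (161 − 158.625)² / 158.625 = 0.0356
  spiny-fruited non-bitter: (52 − 52.875)² / 52.875 = 0.0145
  smooth-fruited bitter: (53 − 52.875)² / 52.875 = 0.0003
  smooth-fruited non-bitter: (16 − 17.625)² / 17.625 = 0.1498
χ² = 0.0356 + 0.0145 + 0.0003 + 0.1498 = 0.2002 ≈ 0.200
Degrees of freedom = 4 − 1 = 3; critical value at α = 0.05 is 7.815.
Since 0.200 < 7.815, we fail to reject the null hypothesis — the data are consistent with the 9:3:3:1 ratio.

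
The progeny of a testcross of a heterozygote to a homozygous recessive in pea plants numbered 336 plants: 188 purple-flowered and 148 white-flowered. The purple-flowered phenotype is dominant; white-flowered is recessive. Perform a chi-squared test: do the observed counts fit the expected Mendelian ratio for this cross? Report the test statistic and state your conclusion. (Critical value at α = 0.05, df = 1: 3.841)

A testcross of a heterozygote (Aa × aa) gives a 1:1 phenotypic ratio.
The 1:1 ratio has 2 parts, so with N = 336 the expected counts are:
  purple-flowered: 336 × 1/2 = 168
  white-flowered: 336 × 1/2 = 168
χ² = Σ (O − E)² / E
  purple-flowered: (188 − 168)² / 168 = 2.3810
  white-flowered: (148 − 168)² / 168 = 2.3810
χ² = 2.3810 + 2.3810 = 4.762
Degrees of freedom = 2 − 1 = 1; critical value at α = 0.05 is 3.841.
Since 4.762 > 3.841, we reject the null hypothesis — the data do not fit the 1:1 ratio.

4.762; not consistent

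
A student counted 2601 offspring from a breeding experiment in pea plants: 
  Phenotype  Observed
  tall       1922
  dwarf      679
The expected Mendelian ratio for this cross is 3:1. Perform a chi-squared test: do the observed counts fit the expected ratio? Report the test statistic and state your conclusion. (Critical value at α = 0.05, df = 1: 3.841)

Total ratio parts = 4. Expected numbers out of 2601:
  tall: 2601 × 3/4 = 1950.75
  dwarf: 2601 × 1/4 = 650.25
χ² = Σ (O − E)² / E
  tall: (1922 − 1950.75)² / 1950.75 = 0.4237
  dwarf: (679 − 650.25)² / 650.25 = 1.2711
χ² = 0.4237 + 1.2711 = 1.6948 ≈ 1.695
Degrees of freedom = 2 − 1 = 1; critical value at α = 0.05 is 3.841.
Since 1.695 < 3.841, we fail to reject the null hypothesis — the data are consistent with the 3:1 ratio.

1.695; consistent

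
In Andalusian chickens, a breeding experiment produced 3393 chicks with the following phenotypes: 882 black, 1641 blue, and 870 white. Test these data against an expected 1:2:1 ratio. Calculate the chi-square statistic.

3.716

Total ratio parts = 4. Expected numbers out of 3393:
  black: 3393 × 1/4 = 848.25
  blue: 3393 × 2/4 = 1696.5
  white: 3393 × 1/4 = 848.25
χ² = Σ (O − E)² / E
  black: (882 − 848.25)² / 848.25 = 1.3428
  blue: (1641 − 1696.5)² / 1696.5 = 1.8156
  white: (870 − 848.25)² / 848.25 = 0.5577
χ² = 1.3428 + 1.8156 + 0.5577 = 3.7161 ≈ 3.716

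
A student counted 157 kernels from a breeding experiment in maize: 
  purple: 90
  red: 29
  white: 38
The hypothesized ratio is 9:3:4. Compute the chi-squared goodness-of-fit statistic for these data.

Under the 9:3:4 hypothesis (Σ ratio = 16, N = 157):
  purple: 157 × 9/16 = 88.3125
  red: 157 × 3/16 = 29.4375
  white: 157 × 4/16 = 39.25
χ² = Σ (O − E)² / E
  purple: (90 − 88.3125)² / 88.3125 = 0.0322
  red: (29 − 29.4375)² / 29.4375 = 0.0065
  white: (38 − 39.25)² / 39.25 = 0.0398
χ² = 0.0322 + 0.0065 + 0.0398 = 0.0785 ≈ 0.079

0.079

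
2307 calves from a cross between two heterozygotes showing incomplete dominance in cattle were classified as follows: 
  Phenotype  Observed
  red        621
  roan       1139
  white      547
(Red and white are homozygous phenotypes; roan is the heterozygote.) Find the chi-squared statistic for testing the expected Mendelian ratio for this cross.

5.112

With incomplete dominance, a heterozygote × heterozygote cross gives a 1:2:1 phenotypic ratio.
The 1:2:1 ratio has 4 parts, so with N = 2307 the expected counts are:
  red: 2307 × 1/4 = 576.75
  roan: 2307 × 2/4 = 1153.5
  white: 2307 × 1/4 = 576.75
χ² = Σ (O − E)² / E
  red: (621 − 576.75)² / 576.75 = 3.3950
  roan: (1139 − 1153.5)² / 1153.5 = 0.1823
  white: (547 − 576.75)² / 576.75 = 1.5346
χ² = 3.3950 + 0.1823 + 1.5346 = 5.1119 ≈ 5.112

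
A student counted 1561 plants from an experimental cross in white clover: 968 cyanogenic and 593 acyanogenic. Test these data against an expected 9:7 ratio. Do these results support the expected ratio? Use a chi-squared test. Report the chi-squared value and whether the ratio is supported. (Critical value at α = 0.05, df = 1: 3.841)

Expected counts for N = 1561 under a 9:7 ratio (total parts = 16):
  cyanogenic: 1561 × 9/16 = 878.0625
  acyanogenic: 1561 × 7/16 = 682.9375
χ² = Σ (O − E)² / E
  cyanogenic: (968 − 878.0625)² / 878.0625 = 9.2120
  acyanogenic: (593 − 682.9375)² / 682.9375 = 11.8441
χ² = 9.2120 + 11.8441 = 21.0561 ≈ 21.056
Degrees of freedom = 2 − 1 = 1; critical value at α = 0.05 is 3.841.
Since 21.056 > 3.841, we reject the null hypothesis — the data do not fit the 9:7 ratio.

21.056; not consistent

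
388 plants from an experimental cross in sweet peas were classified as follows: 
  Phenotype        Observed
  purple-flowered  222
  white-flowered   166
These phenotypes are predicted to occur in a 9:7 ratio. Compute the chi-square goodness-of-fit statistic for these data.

0.147

The 9:7 ratio has 16 parts, so with N = 388 the expected counts are:
  purple-flowered: 388 × 9/16 = 218.25
  white-flowered: 388 × 7/16 = 169.75
χ² = Σ (O − E)² / E
  purple-flowered: (222 − 218.25)² / 218.25 = 0.0644
  white-flowered: (166 − 169.75)² / 169.75 = 0.0828
χ² = 0.0644 + 0.0828 = 0.1472 ≈ 0.147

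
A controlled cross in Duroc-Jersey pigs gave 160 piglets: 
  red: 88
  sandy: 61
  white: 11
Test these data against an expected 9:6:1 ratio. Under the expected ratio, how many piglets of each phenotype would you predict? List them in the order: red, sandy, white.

The 9:6:1 ratio has 16 parts, so with N = 160 the expected counts are:
  red: 160 × 9/16 = 90
  sandy: 160 × 6/16 = 60
  white: 160 × 1/16 = 10

90, 60, 10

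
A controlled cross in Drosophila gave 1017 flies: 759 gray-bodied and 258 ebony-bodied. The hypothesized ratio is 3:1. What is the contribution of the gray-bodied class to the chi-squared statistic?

0.018

Expected counts for N = 1017 under a 3:1 ratio (total parts = 4):
  gray-bodied: 1017 × 3/4 = 762.75
  ebony-bodied: 1017 × 1/4 = 254.25
Contribution of gray-bodied: (759 − 762.75)² / 762.75 = 0.0184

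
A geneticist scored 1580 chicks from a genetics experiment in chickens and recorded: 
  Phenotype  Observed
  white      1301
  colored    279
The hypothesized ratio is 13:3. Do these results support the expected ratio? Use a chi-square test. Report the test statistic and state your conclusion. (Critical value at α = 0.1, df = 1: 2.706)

1.236; consistent

Under the 13:3 hypothesis (Σ ratio = 16, N = 1580):
  white: 1580 × 13/16 = 1283.75
  colored: 1580 × 3/16 = 296.25
χ² = Σ (O − E)² / E
  white: (1301 − 1283.75)² / 1283.75 = 0.2318
  colored: (279 − 296.25)² / 296.25 = 1.0044
χ² = 0.2318 + 1.0044 = 1.2362 ≈ 1.236
Degrees of freedom = 2 − 1 = 1; critical value at α = 0.1 is 2.706.
Since 1.236 < 2.706, we fail to reject the null hypothesis — the data are consistent with the 13:3 ratio.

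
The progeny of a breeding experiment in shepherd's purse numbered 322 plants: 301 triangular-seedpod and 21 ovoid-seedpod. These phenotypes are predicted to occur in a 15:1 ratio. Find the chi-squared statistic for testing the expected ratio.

Expected counts for N = 322 under a 15:1 ratio (total parts = 16):
  triangular-seedpod: 322 × 15/16 = 301.875
  ovoid-seedpod: 322 × 1/16 = 20.125
χ² = Σ (O − E)² / E
  triangular-seedpod: (301 − 301.875)² / 301.875 = 0.0025
  ovoid-seedpod: (21 − 20.125)² / 20.125 = 0.0380
χ² = 0.0025 + 0.0380 = 0.0405 ≈ 0.041

0.041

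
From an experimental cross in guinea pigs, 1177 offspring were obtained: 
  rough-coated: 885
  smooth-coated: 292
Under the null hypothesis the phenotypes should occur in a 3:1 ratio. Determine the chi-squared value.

0.023

The 3:1 ratio has 4 parts, so with N = 1177 the expected counts are:
  rough-coated: 1177 × 3/4 = 882.75
  smooth-coated: 1177 × 1/4 = 294.25
χ² = Σ (O − E)² / E
  rough-coated: (885 − 882.75)² / 882.75 = 0.0057
  smooth-coated: (292 − 294.25)² / 294.25 = 0.0172
χ² = 0.0057 + 0.0172 = 0.0229 ≈ 0.023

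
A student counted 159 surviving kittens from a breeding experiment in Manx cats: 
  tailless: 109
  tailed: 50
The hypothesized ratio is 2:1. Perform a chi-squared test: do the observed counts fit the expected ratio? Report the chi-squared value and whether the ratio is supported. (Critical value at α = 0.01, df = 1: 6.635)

0.255; consistent

Under the 2:1 hypothesis (Σ ratio = 3, N = 159):
  tailless: 159 × 2/3 = 106
  tailed: 159 × 1/3 = 53
χ² = Σ (O − E)² / E
  tailless: (109 − 106)² / 106 = 0.0849
  tailed: (50 − 53)² / 53 = 0.1698
χ² = 0.0849 + 0.1698 = 0.2547 ≈ 0.255
Degrees of freedom = 2 − 1 = 1; critical value at α = 0.01 is 6.635.
Since 0.255 < 6.635, we fail to reject the null hypothesis — the data are consistent with the 2:1 ratio.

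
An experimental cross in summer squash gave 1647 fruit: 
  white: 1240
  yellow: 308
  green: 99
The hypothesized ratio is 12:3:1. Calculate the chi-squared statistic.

Total ratio parts = 16. Expected numbers out of 1647:
  white: 1647 × 12/16 = 1235.25
  yellow: 1647 × 3/16 = 308.8125
  green: 1647 × 1/16 = 102.9375
χ² = Σ (O − E)² / E
  white: (1240 − 1235.25)² / 1235.25 = 0.0183
  yellow: (308 − 308.8125)² / 308.8125 = 0.0021
  green: (99 − 102.9375)² / 102.9375 = 0.1506
χ² = 0.0183 + 0.0021 + 0.1506 = 0.171

0.171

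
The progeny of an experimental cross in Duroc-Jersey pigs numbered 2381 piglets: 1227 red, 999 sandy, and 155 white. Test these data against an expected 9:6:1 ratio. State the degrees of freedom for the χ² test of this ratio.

2

A goodness-of-fit test with 3 phenotype classes has df = 3 − 1 = 2.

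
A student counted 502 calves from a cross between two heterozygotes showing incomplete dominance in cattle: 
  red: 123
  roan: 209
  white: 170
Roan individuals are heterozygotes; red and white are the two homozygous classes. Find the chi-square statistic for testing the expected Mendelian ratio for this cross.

22.857

With incomplete dominance, a heterozygote × heterozygote cross gives a 1:2:1 phenotypic ratio.
Under the 1:2:1 hypothesis (Σ ratio = 4, N = 502):
  red: 502 × 1/4 = 125.5
  roan: 502 × 2/4 = 251
  white: 502 × 1/4 = 125.5
χ² = Σ (O − E)² / E
  red: (123 − 125.5)² / 125.5 = 0.0498
  roan: (209 − 251)² / 251 = 7.0279
  white: (170 − 125.5)² / 125.5 = 15.7789
χ² = 0.0498 + 7.0279 + 15.7789 = 22.8566 ≈ 22.857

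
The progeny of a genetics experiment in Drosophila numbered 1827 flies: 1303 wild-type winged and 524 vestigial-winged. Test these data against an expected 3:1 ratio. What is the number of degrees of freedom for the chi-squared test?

1

A goodness-of-fit test with 2 phenotype classes has df = 2 − 1 = 1.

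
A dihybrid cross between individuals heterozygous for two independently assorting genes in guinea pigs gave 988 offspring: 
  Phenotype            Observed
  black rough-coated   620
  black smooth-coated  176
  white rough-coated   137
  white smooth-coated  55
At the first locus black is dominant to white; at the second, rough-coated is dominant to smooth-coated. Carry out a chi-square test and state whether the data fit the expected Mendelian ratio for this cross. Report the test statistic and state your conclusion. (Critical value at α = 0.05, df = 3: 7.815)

A dihybrid F₂ with independent assortment and complete dominance at both loci gives a 9:3:3:1 phenotypic ratio.
Under the 9:3:3:1 hypothesis (Σ ratio = 16, N = 988):
  black rough-coated: 988 × 9/16 = 555.75
  black smooth-coated: 988 × 3/16 = 185.25
  white rough-coated: 988 × 3/16 = 185.25
  white smooth-coated: 988 × 1/16 = 61.75
χ² = Σ (O − E)² / E
  black rough-coated: (620 − 555.75)² / 555.75 = 7.4279
  black smooth-coated: (176 − 185.25)² / 185.25 = 0.4619
  white rough-coated: (137 − 185.25)² / 185.25 = 12.5671
  white smooth-coated: (55 − 61.75)² / 61.75 = 0.7379
χ² = 7.4279 + 0.4619 + 12.5671 + 0.7379 = 21.1948 ≈ 21.195
Degrees of freedom = 4 − 1 = 3; critical value at α = 0.05 is 7.815.
Since 21.195 > 7.815, we reject the null hypothesis — the data do not fit the 9:3:3:1 ratio.

21.195; not consistent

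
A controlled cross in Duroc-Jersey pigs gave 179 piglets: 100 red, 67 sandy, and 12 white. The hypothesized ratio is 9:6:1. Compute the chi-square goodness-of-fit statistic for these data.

Expected counts for N = 179 under a 9:6:1 ratio (total parts = 16):
  red: 179 × 9/16 = 100.6875
  sandy: 179 × 6/16 = 67.125
  white: 179 × 1/16 = 11.1875
χ² = Σ (O − E)² / E
  red: (100 − 100.6875)² / 100.6875 = 0.0047
  sandy: (67 − 67.125)² / 67.125 = 0.0002
  white: (12 − 11.1875)² / 11.1875 = 0.0590
χ² = 0.0047 + 0.0002 + 0.0590 = 0.0639 ≈ 0.064

0.064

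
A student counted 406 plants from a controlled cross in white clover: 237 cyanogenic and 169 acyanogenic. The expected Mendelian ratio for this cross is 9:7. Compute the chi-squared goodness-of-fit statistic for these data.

The 9:7 ratio has 16 parts, so with N = 406 the expected counts are:
  cyanogenic: 406 × 9/16 = 228.375
  acyanogenic: 406 × 7/16 = 177.625
χ² = Σ (O − E)² / E
  cyanogenic: (237 − 228.375)² / 228.375 = 0.3257
  acyanogenic: (169 − 177.625)² / 177.625 = 0.4188
χ² = 0.3257 + 0.4188 = 0.7445 ≈ 0.745

0.745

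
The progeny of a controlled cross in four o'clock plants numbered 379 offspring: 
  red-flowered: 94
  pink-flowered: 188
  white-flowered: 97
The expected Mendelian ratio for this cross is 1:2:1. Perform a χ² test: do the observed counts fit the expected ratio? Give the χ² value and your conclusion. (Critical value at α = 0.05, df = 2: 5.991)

Expected counts for N = 379 under a 1:2:1 ratio (total parts = 4):
  red-flowered: 379 × 1/4 = 94.75
  pink-flowered: 379 × 2/4 = 189.5
  white-flowered: 379 × 1/4 = 94.75
χ² = Σ (O − E)² / E
  red-flowered: (94 − 94.75)² / 94.75 = 0.0059
  pink-flowered: (188 − 189.5)² / 189.5 = 0.0119
  white-flowered: (97 − 94.75)² / 94.75 = 0.0534
χ² = 0.0059 + 0.0119 + 0.0534 = 0.0712 ≈ 0.071
Degrees of freedom = 3 − 1 = 2; critical value at α = 0.05 is 5.991.
Since 0.071 < 5.991, we fail to reject the null hypothesis — the data are consistent with the 1:2:1 ratio.

0.071; consistent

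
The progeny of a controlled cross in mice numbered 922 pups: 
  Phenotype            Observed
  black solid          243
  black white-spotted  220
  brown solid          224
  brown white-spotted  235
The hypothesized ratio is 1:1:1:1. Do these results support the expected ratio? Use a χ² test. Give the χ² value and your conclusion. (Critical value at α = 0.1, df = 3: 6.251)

The 1:1:1:1 ratio has 4 parts, so with N = 922 the expected counts are:
  black solid: 922 × 1/4 = 230.5
  black white-spotted: 922 × 1/4 = 230.5
  brown solid: 922 × 1/4 = 230.5
  brown white-spotted: 922 × 1/4 = 230.5
χ² = Σ (O − E)² / E
  black solid: (243 − 230.5)² / 230.5 = 0.6779
  black white-spotted: (220 − 230.5)² / 230.5 = 0.4783
  brown solid: (224 − 230.5)² / 230.5 = 0.1833
  brown white-spotted: (235 − 230.5)² / 230.5 = 0.0879
χ² = 0.6779 + 0.4783 + 0.1833 + 0.0879 = 1.4274 ≈ 1.427
Degrees of freedom = 4 − 1 = 3; critical value at α = 0.1 is 6.251.
Since 1.427 < 6.251, we fail to reject the null hypothesis — the data are consistent with the 1:1:1:1 ratio.

1.427; consistent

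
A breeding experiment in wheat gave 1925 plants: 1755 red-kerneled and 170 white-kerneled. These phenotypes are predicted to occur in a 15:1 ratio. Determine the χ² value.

Total ratio parts = 16. Expected numbers out of 1925:
  red-kerneled: 1925 × 15/16 = 1804.6875
  white-kerneled: 1925 × 1/16 = 120.3125
χ² = Σ (O − E)² / E
  red-kerneled: (1755 − 1804.6875)² / 1804.6875 = 1.3680
  white-kerneled: (170 − 120.3125)² / 120.3125 = 20.5203
χ² = 1.3680 + 20.5203 = 21.8883 ≈ 21.888

21.888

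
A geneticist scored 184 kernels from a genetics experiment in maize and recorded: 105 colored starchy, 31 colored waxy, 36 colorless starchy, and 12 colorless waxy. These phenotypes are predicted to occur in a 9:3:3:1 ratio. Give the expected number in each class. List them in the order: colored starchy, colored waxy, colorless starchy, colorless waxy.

Under the 9:3:3:1 hypothesis (Σ ratio = 16, N = 184):
  colored starchy: 184 × 9/16 = 103.5
  colored waxy: 184 × 3/16 = 34.5
  colorless starchy: 184 × 3/16 = 34.5
  colorless waxy: 184 × 1/16 = 11.5

103.5, 34.5, 34.5, 11.5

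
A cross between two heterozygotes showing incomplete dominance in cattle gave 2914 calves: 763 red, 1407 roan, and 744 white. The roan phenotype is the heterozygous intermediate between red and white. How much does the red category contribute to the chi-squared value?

1.634

With incomplete dominance, a heterozygote × heterozygote cross gives a 1:2:1 phenotypic ratio.
The 1:2:1 ratio has 4 parts, so with N = 2914 the expected counts are:
  red: 2914 × 1/4 = 728.5
  roan: 2914 × 2/4 = 1457
  white: 2914 × 1/4 = 728.5
Contribution of red: (763 − 728.5)² / 728.5 = 1.6338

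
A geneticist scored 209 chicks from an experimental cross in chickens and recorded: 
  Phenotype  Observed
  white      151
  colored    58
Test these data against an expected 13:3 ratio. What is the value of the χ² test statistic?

Expected counts for N = 209 under a 13:3 ratio (total parts = 16):
  white: 209 × 13/16 = 169.8125
  colored: 209 × 3/16 = 39.1875
χ² = Σ (O − E)² / E
  white: (151 − 169.8125)² / 169.8125 = 2.0841
  colored: (58 − 39.1875)² / 39.1875 = 9.0312
χ² = 2.0841 + 9.0312 = 11.1153 ≈ 11.115

11.115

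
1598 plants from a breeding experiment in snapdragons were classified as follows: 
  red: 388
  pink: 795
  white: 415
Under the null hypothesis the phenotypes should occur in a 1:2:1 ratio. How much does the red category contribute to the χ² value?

0.331

Under the 1:2:1 hypothesis (Σ ratio = 4, N = 1598):
  red: 1598 × 1/4 = 399.5
  pink: 1598 × 2/4 = 799
  white: 1598 × 1/4 = 399.5
Contribution of red: (388 − 399.5)² / 399.5 = 0.3310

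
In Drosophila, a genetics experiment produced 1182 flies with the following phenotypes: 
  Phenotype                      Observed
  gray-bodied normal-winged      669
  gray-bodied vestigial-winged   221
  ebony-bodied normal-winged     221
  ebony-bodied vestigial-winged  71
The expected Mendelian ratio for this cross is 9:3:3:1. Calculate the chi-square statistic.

0.141

Total ratio parts = 16. Expected numbers out of 1182:
  gray-bodied normal-winged: 1182 × 9/16 = 664.875
  gray-bodied vestigial-winged: 1182 × 3/16 = 221.625
  ebony-bodied normal-winged: 1182 × 3/16 = 221.625
  ebony-bodied vestigial-winged: 1182 × 1/16 = 73.875
χ² = Σ (O − E)² / E
  gray-bodied normal-winged: (669 − 664.875)² / 664.875 = 0.0256
  gray-bodied vestigial-winged: (221 − 221.625)² / 221.625 = 0.0018
  ebony-bodied normal-winged: (221 − 221.625)² / 221.625 = 0.0018
  ebony-bodied vestigial-winged: (71 − 73.875)² / 73.875 = 0.1119
χ² = 0.0256 + 0.0018 + 0.0018 + 0.1119 = 0.1411 ≈ 0.141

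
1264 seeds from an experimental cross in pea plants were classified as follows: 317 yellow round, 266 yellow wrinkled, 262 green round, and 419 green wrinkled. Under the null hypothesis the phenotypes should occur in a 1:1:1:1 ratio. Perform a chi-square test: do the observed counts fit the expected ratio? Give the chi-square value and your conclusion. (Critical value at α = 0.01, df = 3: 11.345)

Expected counts for N = 1264 under a 1:1:1:1 ratio (total parts = 4):
  yellow round: 1264 × 1/4 = 316
  yellow wrinkled: 1264 × 1/4 = 316
  green round: 1264 × 1/4 = 316
  green wrinkled: 1264 × 1/4 = 316
χ² = Σ (O − E)² / E
  yellow round: (317 − 316)² / 316 = 0.0032
  yellow wrinkled: (266 − 316)² / 316 = 7.9114
  green round: (262 − 316)² / 316 = 9.2278
  green wrinkled: (419 − 316)² / 316 = 33.5728
χ² = 0.0032 + 7.9114 + 9.2278 + 33.5728 = 50.7152 ≈ 50.715
Degrees of freedom = 4 − 1 = 3; critical value at α = 0.01 is 11.345.
Since 50.715 > 11.345, we reject the null hypothesis — the data do not fit the 1:1:1:1 ratio.

50.715; not consistent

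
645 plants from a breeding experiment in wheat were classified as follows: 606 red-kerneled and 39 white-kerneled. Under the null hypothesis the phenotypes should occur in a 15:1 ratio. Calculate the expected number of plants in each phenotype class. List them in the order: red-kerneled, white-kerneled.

Under the 15:1 hypothesis (Σ ratio = 16, N = 645):
  red-kerneled: 645 × 15/16 = 604.6875
  white-kerneled: 645 × 1/16 = 40.3125

604.6875, 40.3125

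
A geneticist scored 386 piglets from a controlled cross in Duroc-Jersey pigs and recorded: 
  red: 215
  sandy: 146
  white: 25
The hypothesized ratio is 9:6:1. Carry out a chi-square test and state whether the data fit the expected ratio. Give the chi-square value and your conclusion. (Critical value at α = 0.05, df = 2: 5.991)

The 9:6:1 ratio has 16 parts, so with N = 386 the expected counts are:
  red: 386 × 9/16 = 217.125
  sandy: 386 × 6/16 = 144.75
  white: 386 × 1/16 = 24.125
χ² = Σ (O − E)² / E
  red: (215 − 217.125)² / 217.125 = 0.0208
  sandy: (146 − 144.75)² / 144.75 = 0.0108
  white: (25 − 24.125)² / 24.125 = 0.0317
χ² = 0.0208 + 0.0108 + 0.0317 = 0.0633 ≈ 0.063
Degrees of freedom = 3 − 1 = 2; critical value at α = 0.05 is 5.991.
Since 0.063 < 5.991, we fail to reject the null hypothesis — the data are consistent with the 9:6:1 ratio.

0.063; consistent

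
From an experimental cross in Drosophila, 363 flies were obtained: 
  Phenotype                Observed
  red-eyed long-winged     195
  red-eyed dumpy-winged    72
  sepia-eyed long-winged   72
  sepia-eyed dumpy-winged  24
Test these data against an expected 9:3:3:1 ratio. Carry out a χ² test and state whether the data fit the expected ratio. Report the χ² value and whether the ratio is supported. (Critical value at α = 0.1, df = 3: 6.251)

0.945; consistent

Total ratio parts = 16. Expected numbers out of 363:
  red-eyed long-winged: 363 × 9/16 = 204.1875
  red-eyed dumpy-winged: 363 × 3/16 = 68.0625
  sepia-eyed long-winged: 363 × 3/16 = 68.0625
  sepia-eyed dumpy-winged: 363 × 1/16 = 22.6875
χ² = Σ (O − E)² / E
  red-eyed long-winged: (195 − 204.1875)² / 204.1875 = 0.4134
  red-eyed dumpy-winged: (72 − 68.0625)² / 68.0625 = 0.2278
  sepia-eyed long-winged: (72 − 68.0625)² / 68.0625 = 0.2278
  sepia-eyed dumpy-winged: (24 − 22.6875)² / 22.6875 = 0.0759
χ² = 0.4134 + 0.2278 + 0.2278 + 0.0759 = 0.9449 ≈ 0.945
Degrees of freedom = 4 − 1 = 3; critical value at α = 0.1 is 6.251.
Since 0.945 < 6.251, we fail to reject the null hypothesis — the data are consistent with the 9:3:3:1 ratio.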